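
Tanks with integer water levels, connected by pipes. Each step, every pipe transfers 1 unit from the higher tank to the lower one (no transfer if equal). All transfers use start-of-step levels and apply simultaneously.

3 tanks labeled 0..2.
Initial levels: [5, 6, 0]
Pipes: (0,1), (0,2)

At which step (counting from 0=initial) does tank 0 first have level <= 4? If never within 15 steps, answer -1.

Answer: 2

Derivation:
Step 1: flows [1->0,0->2] -> levels [5 5 1]
Step 2: flows [0=1,0->2] -> levels [4 5 2]
Tank 0 first reaches <=4 at step 2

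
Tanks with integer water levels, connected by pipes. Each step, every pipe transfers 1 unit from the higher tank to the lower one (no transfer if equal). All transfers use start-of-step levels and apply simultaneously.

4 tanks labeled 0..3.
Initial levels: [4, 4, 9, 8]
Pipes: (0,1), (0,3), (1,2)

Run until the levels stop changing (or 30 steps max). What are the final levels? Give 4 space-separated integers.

Step 1: flows [0=1,3->0,2->1] -> levels [5 5 8 7]
Step 2: flows [0=1,3->0,2->1] -> levels [6 6 7 6]
Step 3: flows [0=1,0=3,2->1] -> levels [6 7 6 6]
Step 4: flows [1->0,0=3,1->2] -> levels [7 5 7 6]
Step 5: flows [0->1,0->3,2->1] -> levels [5 7 6 7]
Step 6: flows [1->0,3->0,1->2] -> levels [7 5 7 6]
  -> period-2 cycle: step 6 state = step 4 state; never stabilizes
  -> state at step 30: (30-4) mod 2 = 0, same as step 4 -> [7 5 7 6]

Answer: 7 5 7 6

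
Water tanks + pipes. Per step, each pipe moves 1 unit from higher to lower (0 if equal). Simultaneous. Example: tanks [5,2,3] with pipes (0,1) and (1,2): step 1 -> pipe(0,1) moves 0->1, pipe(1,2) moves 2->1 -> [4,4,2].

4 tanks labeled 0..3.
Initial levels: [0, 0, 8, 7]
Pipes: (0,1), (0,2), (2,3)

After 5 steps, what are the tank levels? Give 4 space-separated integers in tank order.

Answer: 3 2 5 5

Derivation:
Step 1: flows [0=1,2->0,2->3] -> levels [1 0 6 8]
Step 2: flows [0->1,2->0,3->2] -> levels [1 1 6 7]
Step 3: flows [0=1,2->0,3->2] -> levels [2 1 6 6]
Step 4: flows [0->1,2->0,2=3] -> levels [2 2 5 6]
Step 5: flows [0=1,2->0,3->2] -> levels [3 2 5 5]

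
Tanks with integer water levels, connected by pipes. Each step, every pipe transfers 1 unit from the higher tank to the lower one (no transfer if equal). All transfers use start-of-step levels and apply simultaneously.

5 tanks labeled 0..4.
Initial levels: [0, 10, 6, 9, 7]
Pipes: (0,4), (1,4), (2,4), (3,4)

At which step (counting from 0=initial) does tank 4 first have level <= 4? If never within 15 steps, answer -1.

Answer: 7

Derivation:
Step 1: flows [4->0,1->4,4->2,3->4] -> levels [1 9 7 8 7]
Step 2: flows [4->0,1->4,2=4,3->4] -> levels [2 8 7 7 8]
Step 3: flows [4->0,1=4,4->2,4->3] -> levels [3 8 8 8 5]
Step 4: flows [4->0,1->4,2->4,3->4] -> levels [4 7 7 7 7]
Step 5: flows [4->0,1=4,2=4,3=4] -> levels [5 7 7 7 6]
Step 6: flows [4->0,1->4,2->4,3->4] -> levels [6 6 6 6 8]
Step 7: flows [4->0,4->1,4->2,4->3] -> levels [7 7 7 7 4]
Tank 4 first reaches <=4 at step 7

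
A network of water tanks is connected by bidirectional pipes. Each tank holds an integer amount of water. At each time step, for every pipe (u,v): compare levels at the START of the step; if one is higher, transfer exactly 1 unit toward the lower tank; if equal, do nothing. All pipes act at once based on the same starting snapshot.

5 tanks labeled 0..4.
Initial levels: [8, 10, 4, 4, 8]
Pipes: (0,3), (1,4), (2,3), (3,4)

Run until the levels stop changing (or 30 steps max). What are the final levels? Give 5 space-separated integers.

Answer: 6 8 6 8 6

Derivation:
Step 1: flows [0->3,1->4,2=3,4->3] -> levels [7 9 4 6 8]
Step 2: flows [0->3,1->4,3->2,4->3] -> levels [6 8 5 7 8]
Step 3: flows [3->0,1=4,3->2,4->3] -> levels [7 8 6 6 7]
Step 4: flows [0->3,1->4,2=3,4->3] -> levels [6 7 6 8 7]
Step 5: flows [3->0,1=4,3->2,3->4] -> levels [7 7 7 5 8]
Step 6: flows [0->3,4->1,2->3,4->3] -> levels [6 8 6 8 6]
Step 7: flows [3->0,1->4,3->2,3->4] -> levels [7 7 7 5 8]
  -> period-2 cycle: step 7 state = step 5 state; never stabilizes
  -> state at step 30: (30-5) mod 2 = 1, same as step 6 -> [6 8 6 8 6]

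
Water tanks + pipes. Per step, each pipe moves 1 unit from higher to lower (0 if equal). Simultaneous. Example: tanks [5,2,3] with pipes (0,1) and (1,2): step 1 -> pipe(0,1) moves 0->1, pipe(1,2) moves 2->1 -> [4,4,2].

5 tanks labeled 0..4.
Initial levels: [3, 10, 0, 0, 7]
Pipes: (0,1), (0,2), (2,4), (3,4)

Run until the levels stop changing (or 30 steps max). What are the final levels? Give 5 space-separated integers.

Step 1: flows [1->0,0->2,4->2,4->3] -> levels [3 9 2 1 5]
Step 2: flows [1->0,0->2,4->2,4->3] -> levels [3 8 4 2 3]
Step 3: flows [1->0,2->0,2->4,4->3] -> levels [5 7 2 3 3]
Step 4: flows [1->0,0->2,4->2,3=4] -> levels [5 6 4 3 2]
Step 5: flows [1->0,0->2,2->4,3->4] -> levels [5 5 4 2 4]
Step 6: flows [0=1,0->2,2=4,4->3] -> levels [4 5 5 3 3]
Step 7: flows [1->0,2->0,2->4,3=4] -> levels [6 4 3 3 4]
Step 8: flows [0->1,0->2,4->2,4->3] -> levels [4 5 5 4 2]
Step 9: flows [1->0,2->0,2->4,3->4] -> levels [6 4 3 3 4]
  -> period-2 cycle: step 9 state = step 7 state; never stabilizes
  -> state at step 30: (30-7) mod 2 = 1, same as step 8 -> [4 5 5 4 2]

Answer: 4 5 5 4 2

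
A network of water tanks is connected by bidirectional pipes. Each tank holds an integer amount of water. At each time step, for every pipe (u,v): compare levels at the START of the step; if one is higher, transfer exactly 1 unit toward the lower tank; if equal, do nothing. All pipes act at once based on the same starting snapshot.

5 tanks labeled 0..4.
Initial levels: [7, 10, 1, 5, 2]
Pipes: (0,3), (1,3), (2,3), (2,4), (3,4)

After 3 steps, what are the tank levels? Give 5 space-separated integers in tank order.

Answer: 5 7 5 4 4

Derivation:
Step 1: flows [0->3,1->3,3->2,4->2,3->4] -> levels [6 9 3 5 2]
Step 2: flows [0->3,1->3,3->2,2->4,3->4] -> levels [5 8 3 5 4]
Step 3: flows [0=3,1->3,3->2,4->2,3->4] -> levels [5 7 5 4 4]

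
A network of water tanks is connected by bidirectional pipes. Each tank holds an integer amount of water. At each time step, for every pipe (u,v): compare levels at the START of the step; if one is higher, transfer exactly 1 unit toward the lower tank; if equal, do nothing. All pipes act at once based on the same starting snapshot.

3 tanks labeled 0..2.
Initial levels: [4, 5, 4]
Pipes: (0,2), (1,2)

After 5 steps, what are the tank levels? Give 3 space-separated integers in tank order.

Step 1: flows [0=2,1->2] -> levels [4 4 5]
Step 2: flows [2->0,2->1] -> levels [5 5 3]
Step 3: flows [0->2,1->2] -> levels [4 4 5]
  -> period-2 cycle: step 3 state = step 1 state
  -> state at step 5: (5-1) mod 2 = 0, same as step 1 -> [4 4 5]

Answer: 4 4 5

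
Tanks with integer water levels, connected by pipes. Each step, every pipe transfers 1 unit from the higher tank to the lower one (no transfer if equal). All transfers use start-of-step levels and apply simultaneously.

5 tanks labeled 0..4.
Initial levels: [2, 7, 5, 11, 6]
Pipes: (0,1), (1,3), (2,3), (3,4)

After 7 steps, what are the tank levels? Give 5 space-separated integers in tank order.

Step 1: flows [1->0,3->1,3->2,3->4] -> levels [3 7 6 8 7]
Step 2: flows [1->0,3->1,3->2,3->4] -> levels [4 7 7 5 8]
Step 3: flows [1->0,1->3,2->3,4->3] -> levels [5 5 6 8 7]
Step 4: flows [0=1,3->1,3->2,3->4] -> levels [5 6 7 5 8]
Step 5: flows [1->0,1->3,2->3,4->3] -> levels [6 4 6 8 7]
Step 6: flows [0->1,3->1,3->2,3->4] -> levels [5 6 7 5 8]
  -> period-2 cycle: step 6 state = step 4 state
  -> state at step 7: (7-4) mod 2 = 1, same as step 5 -> [6 4 6 8 7]

Answer: 6 4 6 8 7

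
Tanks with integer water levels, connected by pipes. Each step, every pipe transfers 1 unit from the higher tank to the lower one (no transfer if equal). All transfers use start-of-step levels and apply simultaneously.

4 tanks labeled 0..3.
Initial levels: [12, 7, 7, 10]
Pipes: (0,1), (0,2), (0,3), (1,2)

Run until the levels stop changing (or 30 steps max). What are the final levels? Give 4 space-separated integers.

Step 1: flows [0->1,0->2,0->3,1=2] -> levels [9 8 8 11]
Step 2: flows [0->1,0->2,3->0,1=2] -> levels [8 9 9 10]
Step 3: flows [1->0,2->0,3->0,1=2] -> levels [11 8 8 9]
Step 4: flows [0->1,0->2,0->3,1=2] -> levels [8 9 9 10]
  -> period-2 cycle: step 4 state = step 2 state; never stabilizes
  -> state at step 30: (30-2) mod 2 = 0, same as step 2 -> [8 9 9 10]

Answer: 8 9 9 10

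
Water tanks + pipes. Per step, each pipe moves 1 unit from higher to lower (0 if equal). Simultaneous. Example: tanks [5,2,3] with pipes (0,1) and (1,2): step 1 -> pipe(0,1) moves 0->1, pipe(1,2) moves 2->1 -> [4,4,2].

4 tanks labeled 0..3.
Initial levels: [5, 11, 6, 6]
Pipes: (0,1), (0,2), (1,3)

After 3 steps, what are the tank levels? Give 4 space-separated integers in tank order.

Step 1: flows [1->0,2->0,1->3] -> levels [7 9 5 7]
Step 2: flows [1->0,0->2,1->3] -> levels [7 7 6 8]
Step 3: flows [0=1,0->2,3->1] -> levels [6 8 7 7]

Answer: 6 8 7 7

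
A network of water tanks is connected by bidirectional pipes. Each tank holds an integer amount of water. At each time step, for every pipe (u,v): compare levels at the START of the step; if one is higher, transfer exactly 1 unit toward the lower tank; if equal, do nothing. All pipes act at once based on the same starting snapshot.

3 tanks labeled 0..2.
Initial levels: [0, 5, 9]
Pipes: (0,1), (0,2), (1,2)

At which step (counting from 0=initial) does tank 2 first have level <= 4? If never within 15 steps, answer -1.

Step 1: flows [1->0,2->0,2->1] -> levels [2 5 7]
Step 2: flows [1->0,2->0,2->1] -> levels [4 5 5]
Step 3: flows [1->0,2->0,1=2] -> levels [6 4 4]
Tank 2 first reaches <=4 at step 3

Answer: 3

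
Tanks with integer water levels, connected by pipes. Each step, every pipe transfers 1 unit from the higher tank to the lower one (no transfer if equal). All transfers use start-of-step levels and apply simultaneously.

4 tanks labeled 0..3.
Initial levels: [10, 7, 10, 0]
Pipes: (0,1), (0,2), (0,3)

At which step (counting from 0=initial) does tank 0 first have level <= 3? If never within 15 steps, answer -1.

Answer: -1

Derivation:
Step 1: flows [0->1,0=2,0->3] -> levels [8 8 10 1]
Step 2: flows [0=1,2->0,0->3] -> levels [8 8 9 2]
Step 3: flows [0=1,2->0,0->3] -> levels [8 8 8 3]
Step 4: flows [0=1,0=2,0->3] -> levels [7 8 8 4]
Step 5: flows [1->0,2->0,0->3] -> levels [8 7 7 5]
Step 6: flows [0->1,0->2,0->3] -> levels [5 8 8 6]
Step 7: flows [1->0,2->0,3->0] -> levels [8 7 7 5]
  -> period-2 cycle (repeats step 5); tank 0 never drops to <=3
Tank 0 never reaches <=3 within 15 steps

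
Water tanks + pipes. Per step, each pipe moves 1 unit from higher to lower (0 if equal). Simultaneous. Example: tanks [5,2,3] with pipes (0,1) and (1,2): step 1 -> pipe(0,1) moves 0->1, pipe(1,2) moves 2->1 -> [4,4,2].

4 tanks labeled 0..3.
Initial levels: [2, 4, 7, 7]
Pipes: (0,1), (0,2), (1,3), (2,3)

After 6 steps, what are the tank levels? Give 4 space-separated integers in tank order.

Step 1: flows [1->0,2->0,3->1,2=3] -> levels [4 4 6 6]
Step 2: flows [0=1,2->0,3->1,2=3] -> levels [5 5 5 5]
Step 3: flows [0=1,0=2,1=3,2=3] -> levels [5 5 5 5]
  -> stable; steps 4..6 unchanged -> [5 5 5 5]

Answer: 5 5 5 5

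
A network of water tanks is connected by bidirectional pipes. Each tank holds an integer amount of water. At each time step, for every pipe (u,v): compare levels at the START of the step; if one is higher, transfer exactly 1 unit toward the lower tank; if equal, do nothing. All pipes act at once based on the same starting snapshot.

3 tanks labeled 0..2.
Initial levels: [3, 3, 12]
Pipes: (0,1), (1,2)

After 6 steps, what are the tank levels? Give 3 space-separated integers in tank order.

Answer: 6 6 6

Derivation:
Step 1: flows [0=1,2->1] -> levels [3 4 11]
Step 2: flows [1->0,2->1] -> levels [4 4 10]
Step 3: flows [0=1,2->1] -> levels [4 5 9]
Step 4: flows [1->0,2->1] -> levels [5 5 8]
Step 5: flows [0=1,2->1] -> levels [5 6 7]
Step 6: flows [1->0,2->1] -> levels [6 6 6]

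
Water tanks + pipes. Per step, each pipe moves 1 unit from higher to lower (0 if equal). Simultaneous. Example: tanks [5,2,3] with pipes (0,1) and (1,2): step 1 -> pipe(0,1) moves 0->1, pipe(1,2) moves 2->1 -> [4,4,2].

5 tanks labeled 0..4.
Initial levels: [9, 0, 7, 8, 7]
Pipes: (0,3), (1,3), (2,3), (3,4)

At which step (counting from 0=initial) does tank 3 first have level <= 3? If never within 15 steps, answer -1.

Step 1: flows [0->3,3->1,3->2,3->4] -> levels [8 1 8 6 8]
Step 2: flows [0->3,3->1,2->3,4->3] -> levels [7 2 7 8 7]
Step 3: flows [3->0,3->1,3->2,3->4] -> levels [8 3 8 4 8]
Step 4: flows [0->3,3->1,2->3,4->3] -> levels [7 4 7 6 7]
Step 5: flows [0->3,3->1,2->3,4->3] -> levels [6 5 6 8 6]
Step 6: flows [3->0,3->1,3->2,3->4] -> levels [7 6 7 4 7]
Step 7: flows [0->3,1->3,2->3,4->3] -> levels [6 5 6 8 6]
  -> period-2 cycle (repeats step 5); tank 3 never drops to <=3
Tank 3 never reaches <=3 within 15 steps

Answer: -1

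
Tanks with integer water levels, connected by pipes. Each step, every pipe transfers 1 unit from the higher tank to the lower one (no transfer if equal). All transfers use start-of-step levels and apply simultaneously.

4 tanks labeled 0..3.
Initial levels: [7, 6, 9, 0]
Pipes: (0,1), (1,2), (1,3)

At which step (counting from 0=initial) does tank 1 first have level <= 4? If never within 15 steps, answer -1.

Step 1: flows [0->1,2->1,1->3] -> levels [6 7 8 1]
Step 2: flows [1->0,2->1,1->3] -> levels [7 6 7 2]
Step 3: flows [0->1,2->1,1->3] -> levels [6 7 6 3]
Step 4: flows [1->0,1->2,1->3] -> levels [7 4 7 4]
Tank 1 first reaches <=4 at step 4

Answer: 4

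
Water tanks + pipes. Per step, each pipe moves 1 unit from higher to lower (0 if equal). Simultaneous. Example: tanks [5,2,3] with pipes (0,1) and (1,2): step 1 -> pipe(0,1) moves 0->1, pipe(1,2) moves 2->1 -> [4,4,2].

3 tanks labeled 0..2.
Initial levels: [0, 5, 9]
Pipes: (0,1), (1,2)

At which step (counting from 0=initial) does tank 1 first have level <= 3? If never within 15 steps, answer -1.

Step 1: flows [1->0,2->1] -> levels [1 5 8]
Step 2: flows [1->0,2->1] -> levels [2 5 7]
Step 3: flows [1->0,2->1] -> levels [3 5 6]
Step 4: flows [1->0,2->1] -> levels [4 5 5]
Step 5: flows [1->0,1=2] -> levels [5 4 5]
Step 6: flows [0->1,2->1] -> levels [4 6 4]
Step 7: flows [1->0,1->2] -> levels [5 4 5]
  -> period-2 cycle (repeats step 5); tank 1 never drops to <=3
Tank 1 never reaches <=3 within 15 steps

Answer: -1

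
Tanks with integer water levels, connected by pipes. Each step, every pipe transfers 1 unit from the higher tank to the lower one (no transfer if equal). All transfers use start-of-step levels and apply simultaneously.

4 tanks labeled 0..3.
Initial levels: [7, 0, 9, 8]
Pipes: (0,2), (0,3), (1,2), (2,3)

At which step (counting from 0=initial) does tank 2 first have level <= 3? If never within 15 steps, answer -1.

Step 1: flows [2->0,3->0,2->1,2->3] -> levels [9 1 6 8]
Step 2: flows [0->2,0->3,2->1,3->2] -> levels [7 2 7 8]
Step 3: flows [0=2,3->0,2->1,3->2] -> levels [8 3 7 6]
Step 4: flows [0->2,0->3,2->1,2->3] -> levels [6 4 6 8]
Step 5: flows [0=2,3->0,2->1,3->2] -> levels [7 5 6 6]
Step 6: flows [0->2,0->3,2->1,2=3] -> levels [5 6 6 7]
Step 7: flows [2->0,3->0,1=2,3->2] -> levels [7 6 6 5]
Step 8: flows [0->2,0->3,1=2,2->3] -> levels [5 6 6 7]
  -> period-2 cycle (repeats step 6); tank 2 never drops to <=3
Tank 2 never reaches <=3 within 15 steps

Answer: -1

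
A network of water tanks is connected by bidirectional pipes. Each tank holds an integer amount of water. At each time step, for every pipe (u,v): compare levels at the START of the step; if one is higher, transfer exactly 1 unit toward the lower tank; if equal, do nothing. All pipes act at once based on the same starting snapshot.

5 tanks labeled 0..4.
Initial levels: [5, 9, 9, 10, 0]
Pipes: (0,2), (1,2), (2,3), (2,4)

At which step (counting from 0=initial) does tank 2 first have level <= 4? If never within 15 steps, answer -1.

Answer: 5

Derivation:
Step 1: flows [2->0,1=2,3->2,2->4] -> levels [6 9 8 9 1]
Step 2: flows [2->0,1->2,3->2,2->4] -> levels [7 8 8 8 2]
Step 3: flows [2->0,1=2,2=3,2->4] -> levels [8 8 6 8 3]
Step 4: flows [0->2,1->2,3->2,2->4] -> levels [7 7 8 7 4]
Step 5: flows [2->0,2->1,2->3,2->4] -> levels [8 8 4 8 5]
Tank 2 first reaches <=4 at step 5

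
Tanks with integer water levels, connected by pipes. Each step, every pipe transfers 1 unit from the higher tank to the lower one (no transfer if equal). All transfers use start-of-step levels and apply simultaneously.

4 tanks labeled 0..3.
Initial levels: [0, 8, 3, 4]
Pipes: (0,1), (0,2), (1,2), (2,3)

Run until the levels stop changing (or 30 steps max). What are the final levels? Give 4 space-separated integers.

Answer: 4 4 3 4

Derivation:
Step 1: flows [1->0,2->0,1->2,3->2] -> levels [2 6 4 3]
Step 2: flows [1->0,2->0,1->2,2->3] -> levels [4 4 3 4]
Step 3: flows [0=1,0->2,1->2,3->2] -> levels [3 3 6 3]
Step 4: flows [0=1,2->0,2->1,2->3] -> levels [4 4 3 4]
  -> period-2 cycle: step 4 state = step 2 state; never stabilizes
  -> state at step 30: (30-2) mod 2 = 0, same as step 2 -> [4 4 3 4]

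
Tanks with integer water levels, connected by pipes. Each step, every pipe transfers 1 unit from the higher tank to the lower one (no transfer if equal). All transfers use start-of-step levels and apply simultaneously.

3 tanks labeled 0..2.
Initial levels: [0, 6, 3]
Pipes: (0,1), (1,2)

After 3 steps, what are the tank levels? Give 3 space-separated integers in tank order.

Step 1: flows [1->0,1->2] -> levels [1 4 4]
Step 2: flows [1->0,1=2] -> levels [2 3 4]
Step 3: flows [1->0,2->1] -> levels [3 3 3]

Answer: 3 3 3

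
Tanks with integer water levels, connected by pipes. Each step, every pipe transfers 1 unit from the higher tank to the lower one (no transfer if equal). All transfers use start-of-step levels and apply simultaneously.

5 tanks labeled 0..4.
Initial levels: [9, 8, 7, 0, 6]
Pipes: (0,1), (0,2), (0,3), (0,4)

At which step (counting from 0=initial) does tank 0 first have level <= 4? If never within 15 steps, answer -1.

Answer: 5

Derivation:
Step 1: flows [0->1,0->2,0->3,0->4] -> levels [5 9 8 1 7]
Step 2: flows [1->0,2->0,0->3,4->0] -> levels [7 8 7 2 6]
Step 3: flows [1->0,0=2,0->3,0->4] -> levels [6 7 7 3 7]
Step 4: flows [1->0,2->0,0->3,4->0] -> levels [8 6 6 4 6]
Step 5: flows [0->1,0->2,0->3,0->4] -> levels [4 7 7 5 7]
Tank 0 first reaches <=4 at step 5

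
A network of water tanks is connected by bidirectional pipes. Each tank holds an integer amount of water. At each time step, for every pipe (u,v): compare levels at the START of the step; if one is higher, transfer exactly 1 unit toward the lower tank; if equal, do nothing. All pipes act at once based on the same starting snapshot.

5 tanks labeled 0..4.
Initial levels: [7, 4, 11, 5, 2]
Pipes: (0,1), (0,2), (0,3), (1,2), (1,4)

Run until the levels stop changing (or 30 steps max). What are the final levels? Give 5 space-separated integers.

Step 1: flows [0->1,2->0,0->3,2->1,1->4] -> levels [6 5 9 6 3]
Step 2: flows [0->1,2->0,0=3,2->1,1->4] -> levels [6 6 7 6 4]
Step 3: flows [0=1,2->0,0=3,2->1,1->4] -> levels [7 6 5 6 5]
Step 4: flows [0->1,0->2,0->3,1->2,1->4] -> levels [4 5 7 7 6]
Step 5: flows [1->0,2->0,3->0,2->1,4->1] -> levels [7 6 5 6 5]
  -> period-2 cycle: step 5 state = step 3 state; never stabilizes
  -> state at step 30: (30-3) mod 2 = 1, same as step 4 -> [4 5 7 7 6]

Answer: 4 5 7 7 6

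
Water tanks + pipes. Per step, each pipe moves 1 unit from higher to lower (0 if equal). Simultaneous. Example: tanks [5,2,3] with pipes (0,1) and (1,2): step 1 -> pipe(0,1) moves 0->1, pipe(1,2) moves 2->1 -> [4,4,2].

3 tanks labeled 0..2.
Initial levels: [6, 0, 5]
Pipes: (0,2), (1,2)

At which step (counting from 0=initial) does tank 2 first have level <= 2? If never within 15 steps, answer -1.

Answer: -1

Derivation:
Step 1: flows [0->2,2->1] -> levels [5 1 5]
Step 2: flows [0=2,2->1] -> levels [5 2 4]
Step 3: flows [0->2,2->1] -> levels [4 3 4]
Step 4: flows [0=2,2->1] -> levels [4 4 3]
Step 5: flows [0->2,1->2] -> levels [3 3 5]
Step 6: flows [2->0,2->1] -> levels [4 4 3]
  -> period-2 cycle (repeats step 4); tank 2 never drops to <=2
Tank 2 never reaches <=2 within 15 steps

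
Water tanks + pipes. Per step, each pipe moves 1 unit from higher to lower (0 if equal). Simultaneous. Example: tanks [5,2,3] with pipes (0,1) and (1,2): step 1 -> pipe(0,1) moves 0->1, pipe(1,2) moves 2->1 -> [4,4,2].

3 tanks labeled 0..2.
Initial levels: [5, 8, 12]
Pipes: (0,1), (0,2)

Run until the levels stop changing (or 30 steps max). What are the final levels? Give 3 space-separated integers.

Answer: 9 8 8

Derivation:
Step 1: flows [1->0,2->0] -> levels [7 7 11]
Step 2: flows [0=1,2->0] -> levels [8 7 10]
Step 3: flows [0->1,2->0] -> levels [8 8 9]
Step 4: flows [0=1,2->0] -> levels [9 8 8]
Step 5: flows [0->1,0->2] -> levels [7 9 9]
Step 6: flows [1->0,2->0] -> levels [9 8 8]
  -> period-2 cycle: step 6 state = step 4 state; never stabilizes
  -> state at step 30: (30-4) mod 2 = 0, same as step 4 -> [9 8 8]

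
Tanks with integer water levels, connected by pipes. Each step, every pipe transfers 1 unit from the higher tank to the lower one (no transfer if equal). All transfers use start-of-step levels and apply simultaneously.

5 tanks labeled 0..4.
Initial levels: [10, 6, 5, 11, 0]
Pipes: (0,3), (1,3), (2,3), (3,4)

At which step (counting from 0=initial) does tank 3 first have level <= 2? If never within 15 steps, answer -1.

Step 1: flows [3->0,3->1,3->2,3->4] -> levels [11 7 6 7 1]
Step 2: flows [0->3,1=3,3->2,3->4] -> levels [10 7 7 6 2]
Step 3: flows [0->3,1->3,2->3,3->4] -> levels [9 6 6 8 3]
Step 4: flows [0->3,3->1,3->2,3->4] -> levels [8 7 7 6 4]
Step 5: flows [0->3,1->3,2->3,3->4] -> levels [7 6 6 8 5]
Step 6: flows [3->0,3->1,3->2,3->4] -> levels [8 7 7 4 6]
Step 7: flows [0->3,1->3,2->3,4->3] -> levels [7 6 6 8 5]
  -> period-2 cycle (repeats step 5); tank 3 never drops to <=2
Tank 3 never reaches <=2 within 15 steps

Answer: -1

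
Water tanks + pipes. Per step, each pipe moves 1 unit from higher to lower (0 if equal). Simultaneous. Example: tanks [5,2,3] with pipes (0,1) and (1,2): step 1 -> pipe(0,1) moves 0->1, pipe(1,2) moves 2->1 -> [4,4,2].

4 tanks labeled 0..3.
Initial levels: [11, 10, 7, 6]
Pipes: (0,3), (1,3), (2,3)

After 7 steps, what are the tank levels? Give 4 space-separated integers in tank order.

Step 1: flows [0->3,1->3,2->3] -> levels [10 9 6 9]
Step 2: flows [0->3,1=3,3->2] -> levels [9 9 7 9]
Step 3: flows [0=3,1=3,3->2] -> levels [9 9 8 8]
Step 4: flows [0->3,1->3,2=3] -> levels [8 8 8 10]
Step 5: flows [3->0,3->1,3->2] -> levels [9 9 9 7]
Step 6: flows [0->3,1->3,2->3] -> levels [8 8 8 10]
  -> period-2 cycle: step 6 state = step 4 state
  -> state at step 7: (7-4) mod 2 = 1, same as step 5 -> [9 9 9 7]

Answer: 9 9 9 7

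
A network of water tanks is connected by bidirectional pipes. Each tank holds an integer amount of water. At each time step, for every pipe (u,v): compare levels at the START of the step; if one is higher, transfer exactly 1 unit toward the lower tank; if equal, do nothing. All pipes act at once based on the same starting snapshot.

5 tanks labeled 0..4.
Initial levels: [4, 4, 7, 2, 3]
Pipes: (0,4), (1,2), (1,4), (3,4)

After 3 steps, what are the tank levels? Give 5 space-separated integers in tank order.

Step 1: flows [0->4,2->1,1->4,4->3] -> levels [3 4 6 3 4]
Step 2: flows [4->0,2->1,1=4,4->3] -> levels [4 5 5 4 2]
Step 3: flows [0->4,1=2,1->4,3->4] -> levels [3 4 5 3 5]

Answer: 3 4 5 3 5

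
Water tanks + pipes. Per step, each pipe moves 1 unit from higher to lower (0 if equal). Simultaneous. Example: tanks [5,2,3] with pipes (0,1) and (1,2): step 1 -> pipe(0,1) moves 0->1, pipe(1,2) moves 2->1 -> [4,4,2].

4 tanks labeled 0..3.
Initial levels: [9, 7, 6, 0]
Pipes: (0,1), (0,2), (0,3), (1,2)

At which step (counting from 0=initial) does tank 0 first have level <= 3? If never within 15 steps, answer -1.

Answer: -1

Derivation:
Step 1: flows [0->1,0->2,0->3,1->2] -> levels [6 7 8 1]
Step 2: flows [1->0,2->0,0->3,2->1] -> levels [7 7 6 2]
Step 3: flows [0=1,0->2,0->3,1->2] -> levels [5 6 8 3]
Step 4: flows [1->0,2->0,0->3,2->1] -> levels [6 6 6 4]
Step 5: flows [0=1,0=2,0->3,1=2] -> levels [5 6 6 5]
Step 6: flows [1->0,2->0,0=3,1=2] -> levels [7 5 5 5]
Step 7: flows [0->1,0->2,0->3,1=2] -> levels [4 6 6 6]
Step 8: flows [1->0,2->0,3->0,1=2] -> levels [7 5 5 5]
  -> period-2 cycle (repeats step 6); tank 0 never drops to <=3
Tank 0 never reaches <=3 within 15 steps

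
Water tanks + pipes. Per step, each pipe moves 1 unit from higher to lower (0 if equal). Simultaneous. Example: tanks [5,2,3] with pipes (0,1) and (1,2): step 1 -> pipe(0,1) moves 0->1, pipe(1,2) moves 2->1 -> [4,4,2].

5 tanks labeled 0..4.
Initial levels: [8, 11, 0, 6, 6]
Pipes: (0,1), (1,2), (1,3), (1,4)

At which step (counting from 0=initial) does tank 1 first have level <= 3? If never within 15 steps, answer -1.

Step 1: flows [1->0,1->2,1->3,1->4] -> levels [9 7 1 7 7]
Step 2: flows [0->1,1->2,1=3,1=4] -> levels [8 7 2 7 7]
Step 3: flows [0->1,1->2,1=3,1=4] -> levels [7 7 3 7 7]
Step 4: flows [0=1,1->2,1=3,1=4] -> levels [7 6 4 7 7]
Step 5: flows [0->1,1->2,3->1,4->1] -> levels [6 8 5 6 6]
Step 6: flows [1->0,1->2,1->3,1->4] -> levels [7 4 6 7 7]
Step 7: flows [0->1,2->1,3->1,4->1] -> levels [6 8 5 6 6]
  -> period-2 cycle (repeats step 5); tank 1 never drops to <=3
Tank 1 never reaches <=3 within 15 steps

Answer: -1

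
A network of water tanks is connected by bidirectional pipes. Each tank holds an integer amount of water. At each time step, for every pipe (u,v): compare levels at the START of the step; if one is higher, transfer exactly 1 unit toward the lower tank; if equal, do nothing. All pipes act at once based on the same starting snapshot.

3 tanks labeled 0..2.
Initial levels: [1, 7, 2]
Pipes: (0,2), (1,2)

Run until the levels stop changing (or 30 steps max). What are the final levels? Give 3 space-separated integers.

Step 1: flows [2->0,1->2] -> levels [2 6 2]
Step 2: flows [0=2,1->2] -> levels [2 5 3]
Step 3: flows [2->0,1->2] -> levels [3 4 3]
Step 4: flows [0=2,1->2] -> levels [3 3 4]
Step 5: flows [2->0,2->1] -> levels [4 4 2]
Step 6: flows [0->2,1->2] -> levels [3 3 4]
  -> period-2 cycle: step 6 state = step 4 state; never stabilizes
  -> state at step 30: (30-4) mod 2 = 0, same as step 4 -> [3 3 4]

Answer: 3 3 4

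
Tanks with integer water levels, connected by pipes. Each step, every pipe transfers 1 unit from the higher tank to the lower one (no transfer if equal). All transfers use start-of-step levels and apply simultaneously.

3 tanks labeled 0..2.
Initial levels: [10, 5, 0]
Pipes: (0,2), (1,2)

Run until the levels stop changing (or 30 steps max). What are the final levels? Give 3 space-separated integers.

Answer: 5 5 5

Derivation:
Step 1: flows [0->2,1->2] -> levels [9 4 2]
Step 2: flows [0->2,1->2] -> levels [8 3 4]
Step 3: flows [0->2,2->1] -> levels [7 4 4]
Step 4: flows [0->2,1=2] -> levels [6 4 5]
Step 5: flows [0->2,2->1] -> levels [5 5 5]
Step 6: flows [0=2,1=2] -> levels [5 5 5]
  -> stable (no change)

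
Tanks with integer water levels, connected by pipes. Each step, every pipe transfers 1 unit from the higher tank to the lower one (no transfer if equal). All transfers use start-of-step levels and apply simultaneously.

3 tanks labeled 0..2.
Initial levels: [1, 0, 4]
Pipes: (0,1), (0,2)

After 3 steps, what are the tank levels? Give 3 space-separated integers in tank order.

Answer: 1 2 2

Derivation:
Step 1: flows [0->1,2->0] -> levels [1 1 3]
Step 2: flows [0=1,2->0] -> levels [2 1 2]
Step 3: flows [0->1,0=2] -> levels [1 2 2]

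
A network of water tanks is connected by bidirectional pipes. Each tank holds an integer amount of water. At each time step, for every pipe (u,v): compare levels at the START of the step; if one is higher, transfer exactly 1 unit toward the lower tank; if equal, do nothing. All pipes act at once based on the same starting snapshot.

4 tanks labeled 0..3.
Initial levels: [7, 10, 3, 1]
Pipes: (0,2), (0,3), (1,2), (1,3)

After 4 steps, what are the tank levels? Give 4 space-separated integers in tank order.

Answer: 4 5 6 6

Derivation:
Step 1: flows [0->2,0->3,1->2,1->3] -> levels [5 8 5 3]
Step 2: flows [0=2,0->3,1->2,1->3] -> levels [4 6 6 5]
Step 3: flows [2->0,3->0,1=2,1->3] -> levels [6 5 5 5]
Step 4: flows [0->2,0->3,1=2,1=3] -> levels [4 5 6 6]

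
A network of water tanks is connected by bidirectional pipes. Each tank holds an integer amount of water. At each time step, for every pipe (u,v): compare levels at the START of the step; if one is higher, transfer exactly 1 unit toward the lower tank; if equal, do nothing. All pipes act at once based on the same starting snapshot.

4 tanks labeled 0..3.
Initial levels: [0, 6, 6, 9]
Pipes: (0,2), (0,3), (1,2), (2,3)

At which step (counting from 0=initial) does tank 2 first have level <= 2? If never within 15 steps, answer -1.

Answer: -1

Derivation:
Step 1: flows [2->0,3->0,1=2,3->2] -> levels [2 6 6 7]
Step 2: flows [2->0,3->0,1=2,3->2] -> levels [4 6 6 5]
Step 3: flows [2->0,3->0,1=2,2->3] -> levels [6 6 4 5]
Step 4: flows [0->2,0->3,1->2,3->2] -> levels [4 5 7 5]
Step 5: flows [2->0,3->0,2->1,2->3] -> levels [6 6 4 5]
  -> period-2 cycle (repeats step 3); tank 2 never drops to <=2
Tank 2 never reaches <=2 within 15 steps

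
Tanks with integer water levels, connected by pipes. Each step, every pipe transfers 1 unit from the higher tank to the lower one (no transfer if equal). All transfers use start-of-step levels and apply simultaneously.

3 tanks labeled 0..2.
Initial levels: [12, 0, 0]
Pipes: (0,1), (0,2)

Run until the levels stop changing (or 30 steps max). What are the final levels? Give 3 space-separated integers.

Step 1: flows [0->1,0->2] -> levels [10 1 1]
Step 2: flows [0->1,0->2] -> levels [8 2 2]
Step 3: flows [0->1,0->2] -> levels [6 3 3]
Step 4: flows [0->1,0->2] -> levels [4 4 4]
Step 5: flows [0=1,0=2] -> levels [4 4 4]
  -> stable (no change)

Answer: 4 4 4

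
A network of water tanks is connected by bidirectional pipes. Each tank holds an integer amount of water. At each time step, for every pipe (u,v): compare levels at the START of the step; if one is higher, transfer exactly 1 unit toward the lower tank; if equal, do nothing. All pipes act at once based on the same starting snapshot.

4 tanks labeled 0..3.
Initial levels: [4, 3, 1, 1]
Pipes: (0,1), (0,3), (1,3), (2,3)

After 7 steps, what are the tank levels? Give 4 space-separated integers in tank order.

Answer: 2 2 1 4

Derivation:
Step 1: flows [0->1,0->3,1->3,2=3] -> levels [2 3 1 3]
Step 2: flows [1->0,3->0,1=3,3->2] -> levels [4 2 2 1]
Step 3: flows [0->1,0->3,1->3,2->3] -> levels [2 2 1 4]
Step 4: flows [0=1,3->0,3->1,3->2] -> levels [3 3 2 1]
Step 5: flows [0=1,0->3,1->3,2->3] -> levels [2 2 1 4]
  -> period-2 cycle: step 5 state = step 3 state
  -> state at step 7: (7-3) mod 2 = 0, same as step 3 -> [2 2 1 4]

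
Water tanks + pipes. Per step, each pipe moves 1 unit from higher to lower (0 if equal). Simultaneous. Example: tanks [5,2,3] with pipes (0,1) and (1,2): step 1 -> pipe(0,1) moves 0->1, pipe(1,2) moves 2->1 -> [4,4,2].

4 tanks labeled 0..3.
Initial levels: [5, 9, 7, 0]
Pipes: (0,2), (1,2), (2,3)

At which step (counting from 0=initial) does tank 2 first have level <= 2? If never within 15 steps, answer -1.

Answer: -1

Derivation:
Step 1: flows [2->0,1->2,2->3] -> levels [6 8 6 1]
Step 2: flows [0=2,1->2,2->3] -> levels [6 7 6 2]
Step 3: flows [0=2,1->2,2->3] -> levels [6 6 6 3]
Step 4: flows [0=2,1=2,2->3] -> levels [6 6 5 4]
Step 5: flows [0->2,1->2,2->3] -> levels [5 5 6 5]
Step 6: flows [2->0,2->1,2->3] -> levels [6 6 3 6]
Step 7: flows [0->2,1->2,3->2] -> levels [5 5 6 5]
  -> period-2 cycle (repeats step 5); tank 2 never drops to <=2
Tank 2 never reaches <=2 within 15 steps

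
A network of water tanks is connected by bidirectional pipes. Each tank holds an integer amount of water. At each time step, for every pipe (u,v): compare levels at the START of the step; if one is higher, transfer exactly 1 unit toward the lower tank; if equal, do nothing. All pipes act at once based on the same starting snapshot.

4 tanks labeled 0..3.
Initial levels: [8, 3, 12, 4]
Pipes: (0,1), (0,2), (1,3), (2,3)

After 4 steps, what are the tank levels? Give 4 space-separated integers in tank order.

Answer: 7 6 6 8

Derivation:
Step 1: flows [0->1,2->0,3->1,2->3] -> levels [8 5 10 4]
Step 2: flows [0->1,2->0,1->3,2->3] -> levels [8 5 8 6]
Step 3: flows [0->1,0=2,3->1,2->3] -> levels [7 7 7 6]
Step 4: flows [0=1,0=2,1->3,2->3] -> levels [7 6 6 8]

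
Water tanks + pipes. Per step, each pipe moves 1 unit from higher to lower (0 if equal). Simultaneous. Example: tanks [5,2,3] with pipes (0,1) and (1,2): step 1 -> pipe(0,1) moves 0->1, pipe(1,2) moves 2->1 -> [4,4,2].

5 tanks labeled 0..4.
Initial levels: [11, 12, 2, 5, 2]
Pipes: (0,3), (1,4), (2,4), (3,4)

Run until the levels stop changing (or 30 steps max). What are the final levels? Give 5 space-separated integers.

Answer: 7 6 6 5 8

Derivation:
Step 1: flows [0->3,1->4,2=4,3->4] -> levels [10 11 2 5 4]
Step 2: flows [0->3,1->4,4->2,3->4] -> levels [9 10 3 5 5]
Step 3: flows [0->3,1->4,4->2,3=4] -> levels [8 9 4 6 5]
Step 4: flows [0->3,1->4,4->2,3->4] -> levels [7 8 5 6 6]
Step 5: flows [0->3,1->4,4->2,3=4] -> levels [6 7 6 7 6]
Step 6: flows [3->0,1->4,2=4,3->4] -> levels [7 6 6 5 8]
Step 7: flows [0->3,4->1,4->2,4->3] -> levels [6 7 7 7 5]
Step 8: flows [3->0,1->4,2->4,3->4] -> levels [7 6 6 5 8]
  -> period-2 cycle: step 8 state = step 6 state; never stabilizes
  -> state at step 30: (30-6) mod 2 = 0, same as step 6 -> [7 6 6 5 8]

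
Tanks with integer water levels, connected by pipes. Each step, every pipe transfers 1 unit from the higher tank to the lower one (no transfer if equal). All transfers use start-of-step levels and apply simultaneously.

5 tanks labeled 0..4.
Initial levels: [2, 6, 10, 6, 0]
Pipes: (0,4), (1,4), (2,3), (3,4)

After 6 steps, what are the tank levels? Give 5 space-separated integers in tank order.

Step 1: flows [0->4,1->4,2->3,3->4] -> levels [1 5 9 6 3]
Step 2: flows [4->0,1->4,2->3,3->4] -> levels [2 4 8 6 4]
Step 3: flows [4->0,1=4,2->3,3->4] -> levels [3 4 7 6 4]
Step 4: flows [4->0,1=4,2->3,3->4] -> levels [4 4 6 6 4]
Step 5: flows [0=4,1=4,2=3,3->4] -> levels [4 4 6 5 5]
Step 6: flows [4->0,4->1,2->3,3=4] -> levels [5 5 5 6 3]

Answer: 5 5 5 6 3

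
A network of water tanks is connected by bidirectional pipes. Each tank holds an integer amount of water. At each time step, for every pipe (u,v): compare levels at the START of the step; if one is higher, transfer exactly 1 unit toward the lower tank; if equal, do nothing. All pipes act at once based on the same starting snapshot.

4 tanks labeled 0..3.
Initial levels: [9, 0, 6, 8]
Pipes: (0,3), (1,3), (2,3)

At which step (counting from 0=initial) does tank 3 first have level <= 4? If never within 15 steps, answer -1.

Step 1: flows [0->3,3->1,3->2] -> levels [8 1 7 7]
Step 2: flows [0->3,3->1,2=3] -> levels [7 2 7 7]
Step 3: flows [0=3,3->1,2=3] -> levels [7 3 7 6]
Step 4: flows [0->3,3->1,2->3] -> levels [6 4 6 7]
Step 5: flows [3->0,3->1,3->2] -> levels [7 5 7 4]
Tank 3 first reaches <=4 at step 5

Answer: 5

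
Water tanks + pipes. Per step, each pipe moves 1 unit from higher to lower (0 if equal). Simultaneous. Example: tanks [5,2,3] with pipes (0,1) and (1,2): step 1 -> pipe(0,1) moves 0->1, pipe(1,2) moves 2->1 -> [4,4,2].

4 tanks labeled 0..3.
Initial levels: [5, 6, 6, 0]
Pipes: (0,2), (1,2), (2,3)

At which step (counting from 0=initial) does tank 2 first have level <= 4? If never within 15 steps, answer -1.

Step 1: flows [2->0,1=2,2->3] -> levels [6 6 4 1]
Tank 2 first reaches <=4 at step 1

Answer: 1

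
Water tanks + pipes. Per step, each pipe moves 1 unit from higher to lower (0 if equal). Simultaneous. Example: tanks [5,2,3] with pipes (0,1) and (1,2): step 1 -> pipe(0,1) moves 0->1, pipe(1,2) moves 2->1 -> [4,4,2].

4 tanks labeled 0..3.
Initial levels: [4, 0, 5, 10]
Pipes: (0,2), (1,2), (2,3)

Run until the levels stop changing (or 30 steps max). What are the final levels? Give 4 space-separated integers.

Answer: 4 4 7 4

Derivation:
Step 1: flows [2->0,2->1,3->2] -> levels [5 1 4 9]
Step 2: flows [0->2,2->1,3->2] -> levels [4 2 5 8]
Step 3: flows [2->0,2->1,3->2] -> levels [5 3 4 7]
Step 4: flows [0->2,2->1,3->2] -> levels [4 4 5 6]
Step 5: flows [2->0,2->1,3->2] -> levels [5 5 4 5]
Step 6: flows [0->2,1->2,3->2] -> levels [4 4 7 4]
Step 7: flows [2->0,2->1,2->3] -> levels [5 5 4 5]
  -> period-2 cycle: step 7 state = step 5 state; never stabilizes
  -> state at step 30: (30-5) mod 2 = 1, same as step 6 -> [4 4 7 4]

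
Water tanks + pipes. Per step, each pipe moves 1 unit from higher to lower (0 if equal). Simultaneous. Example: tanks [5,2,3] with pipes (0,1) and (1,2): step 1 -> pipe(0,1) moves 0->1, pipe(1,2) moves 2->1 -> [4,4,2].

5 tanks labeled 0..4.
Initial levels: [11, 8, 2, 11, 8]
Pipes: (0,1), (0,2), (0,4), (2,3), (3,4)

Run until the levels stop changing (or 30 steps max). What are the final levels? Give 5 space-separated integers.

Answer: 9 8 6 9 8

Derivation:
Step 1: flows [0->1,0->2,0->4,3->2,3->4] -> levels [8 9 4 9 10]
Step 2: flows [1->0,0->2,4->0,3->2,4->3] -> levels [9 8 6 9 8]
Step 3: flows [0->1,0->2,0->4,3->2,3->4] -> levels [6 9 8 7 10]
Step 4: flows [1->0,2->0,4->0,2->3,4->3] -> levels [9 8 6 9 8]
  -> period-2 cycle: step 4 state = step 2 state; never stabilizes
  -> state at step 30: (30-2) mod 2 = 0, same as step 2 -> [9 8 6 9 8]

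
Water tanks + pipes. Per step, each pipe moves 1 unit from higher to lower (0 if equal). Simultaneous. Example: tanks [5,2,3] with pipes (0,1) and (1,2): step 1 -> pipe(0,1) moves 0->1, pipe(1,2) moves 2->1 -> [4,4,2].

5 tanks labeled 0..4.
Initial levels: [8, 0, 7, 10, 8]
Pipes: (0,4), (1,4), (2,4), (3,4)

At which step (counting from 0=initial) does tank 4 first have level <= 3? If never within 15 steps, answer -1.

Step 1: flows [0=4,4->1,4->2,3->4] -> levels [8 1 8 9 7]
Step 2: flows [0->4,4->1,2->4,3->4] -> levels [7 2 7 8 9]
Step 3: flows [4->0,4->1,4->2,4->3] -> levels [8 3 8 9 5]
Step 4: flows [0->4,4->1,2->4,3->4] -> levels [7 4 7 8 7]
Step 5: flows [0=4,4->1,2=4,3->4] -> levels [7 5 7 7 7]
Step 6: flows [0=4,4->1,2=4,3=4] -> levels [7 6 7 7 6]
Step 7: flows [0->4,1=4,2->4,3->4] -> levels [6 6 6 6 9]
Step 8: flows [4->0,4->1,4->2,4->3] -> levels [7 7 7 7 5]
Step 9: flows [0->4,1->4,2->4,3->4] -> levels [6 6 6 6 9]
  -> period-2 cycle (repeats step 7); tank 4 never drops to <=3
Tank 4 never reaches <=3 within 15 steps

Answer: -1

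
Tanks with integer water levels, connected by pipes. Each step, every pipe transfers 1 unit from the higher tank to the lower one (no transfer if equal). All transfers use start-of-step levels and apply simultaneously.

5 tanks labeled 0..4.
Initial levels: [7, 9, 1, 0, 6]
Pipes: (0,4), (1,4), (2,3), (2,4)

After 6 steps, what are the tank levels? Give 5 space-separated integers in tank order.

Answer: 5 5 4 3 6

Derivation:
Step 1: flows [0->4,1->4,2->3,4->2] -> levels [6 8 1 1 7]
Step 2: flows [4->0,1->4,2=3,4->2] -> levels [7 7 2 1 6]
Step 3: flows [0->4,1->4,2->3,4->2] -> levels [6 6 2 2 7]
Step 4: flows [4->0,4->1,2=3,4->2] -> levels [7 7 3 2 4]
Step 5: flows [0->4,1->4,2->3,4->2] -> levels [6 6 3 3 5]
Step 6: flows [0->4,1->4,2=3,4->2] -> levels [5 5 4 3 6]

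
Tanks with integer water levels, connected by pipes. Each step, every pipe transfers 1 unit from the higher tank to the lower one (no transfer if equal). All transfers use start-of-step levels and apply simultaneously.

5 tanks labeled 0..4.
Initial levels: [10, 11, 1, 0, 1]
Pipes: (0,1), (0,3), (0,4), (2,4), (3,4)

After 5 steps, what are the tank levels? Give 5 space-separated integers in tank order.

Answer: 5 6 3 5 4

Derivation:
Step 1: flows [1->0,0->3,0->4,2=4,4->3] -> levels [9 10 1 2 1]
Step 2: flows [1->0,0->3,0->4,2=4,3->4] -> levels [8 9 1 2 3]
Step 3: flows [1->0,0->3,0->4,4->2,4->3] -> levels [7 8 2 4 2]
Step 4: flows [1->0,0->3,0->4,2=4,3->4] -> levels [6 7 2 4 4]
Step 5: flows [1->0,0->3,0->4,4->2,3=4] -> levels [5 6 3 5 4]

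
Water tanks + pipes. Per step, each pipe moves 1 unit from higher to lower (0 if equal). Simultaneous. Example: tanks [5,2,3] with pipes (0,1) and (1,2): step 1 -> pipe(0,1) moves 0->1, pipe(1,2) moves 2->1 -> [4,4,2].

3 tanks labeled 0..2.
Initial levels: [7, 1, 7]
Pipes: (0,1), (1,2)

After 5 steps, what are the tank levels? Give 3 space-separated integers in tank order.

Answer: 5 5 5

Derivation:
Step 1: flows [0->1,2->1] -> levels [6 3 6]
Step 2: flows [0->1,2->1] -> levels [5 5 5]
Step 3: flows [0=1,1=2] -> levels [5 5 5]
  -> stable; steps 4..5 unchanged -> [5 5 5]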